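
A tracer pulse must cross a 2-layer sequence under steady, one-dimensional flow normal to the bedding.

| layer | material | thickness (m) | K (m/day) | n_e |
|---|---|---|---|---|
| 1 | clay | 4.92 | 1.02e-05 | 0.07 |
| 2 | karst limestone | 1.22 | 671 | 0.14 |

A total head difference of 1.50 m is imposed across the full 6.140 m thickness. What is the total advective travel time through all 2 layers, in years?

With flow normal to the layers, continuity requires the same specific discharge q through every layer.
Σ(b_i/K_i) = 4.92/1.02e-05 + 1.22/671 = 4.824e+05 d.
q = Δh / Σ(b_i/K_i) = 1.50 / 4.824e+05 = 3.110e-06 m/day.
In each layer the seepage velocity is v_i = q/n_i, so the layer transit time is t_i = b_i·n_i / q:
  layer 1 (clay): t_1 = 4.92 × 0.07 / 3.110e-06 = 1.107e+05 d
  layer 2 (karst limestone): t_2 = 1.22 × 0.14 / 3.110e-06 = 54924 d
Total t = Σ t_i = 1.657e+05 days = 453.6 years.

454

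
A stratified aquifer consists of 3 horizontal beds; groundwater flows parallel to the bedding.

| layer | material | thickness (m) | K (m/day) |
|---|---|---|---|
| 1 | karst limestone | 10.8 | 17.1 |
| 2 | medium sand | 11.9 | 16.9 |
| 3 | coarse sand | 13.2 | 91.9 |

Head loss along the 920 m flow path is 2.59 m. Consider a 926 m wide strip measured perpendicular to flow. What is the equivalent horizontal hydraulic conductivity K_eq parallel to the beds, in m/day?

Flow is parallel to layering, so each bed carries its own Darcy discharge and the transmissivities add.
Σ(K_i·b_i) = 17.1×10.8 + 16.9×11.9 + 91.9×13.2 = 1599 m²/day.
Total thickness b = 35.90 m, so K_eq = Σ(K_i·b_i)/b = 44.54 m/day.

44.5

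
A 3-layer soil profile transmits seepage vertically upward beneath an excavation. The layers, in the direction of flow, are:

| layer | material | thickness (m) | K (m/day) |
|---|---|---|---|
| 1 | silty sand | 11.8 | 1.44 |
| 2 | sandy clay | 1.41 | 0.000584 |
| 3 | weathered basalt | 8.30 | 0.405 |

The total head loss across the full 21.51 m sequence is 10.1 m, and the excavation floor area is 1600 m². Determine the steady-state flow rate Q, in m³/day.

Flow is perpendicular to layering, so the layers act in series and the equivalent K is the thickness-weighted harmonic mean.
Total thickness L = 11.8 + 1.41 + 8.30 = 21.51 m.
Σ(b_i/K_i) = 11.8/1.44 + 1.41/0.000584 + 8.30/0.405 = 2443 d.
K_eq = L / Σ(b_i/K_i) = 21.51 / 2443 = 0.008804 m/day.
Q = K_eq · A · (Δh/L) = 0.008804 × 1600 × (10.1/21.51) = 6.615 m³/day.

6.61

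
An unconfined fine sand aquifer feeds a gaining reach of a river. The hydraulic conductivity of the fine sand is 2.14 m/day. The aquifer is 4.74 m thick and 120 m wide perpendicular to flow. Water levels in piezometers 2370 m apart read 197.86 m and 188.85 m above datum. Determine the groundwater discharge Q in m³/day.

4.63

Cross-sectional area A = 120 × 4.74 = 568.8 m².
Hydraulic gradient i = (197.86 − 188.85) / 2370 = 9.01 / 2370 = 0.003802.
Darcy's law: Q = K · A · i = 2.140 × 568.8 × 0.003802 = 4.628 m³/day.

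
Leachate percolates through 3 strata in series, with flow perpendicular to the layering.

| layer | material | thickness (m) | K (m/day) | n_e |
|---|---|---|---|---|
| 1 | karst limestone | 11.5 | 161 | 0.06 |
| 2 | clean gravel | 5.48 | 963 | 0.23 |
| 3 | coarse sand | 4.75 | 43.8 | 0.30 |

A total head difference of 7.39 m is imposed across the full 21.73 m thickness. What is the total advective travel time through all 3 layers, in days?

With flow normal to the layers, continuity requires the same specific discharge q through every layer.
Σ(b_i/K_i) = 11.5/161 + 5.48/963 + 4.75/43.8 = 0.1856 d.
q = Δh / Σ(b_i/K_i) = 7.39 / 0.1856 = 39.82 m/day.
In each layer the seepage velocity is v_i = q/n_i, so the layer transit time is t_i = b_i·n_i / q:
  layer 1 (karst limestone): t_1 = 11.5 × 0.06 / 39.82 = 0.01733 d
  layer 2 (clean gravel): t_2 = 5.48 × 0.23 / 39.82 = 0.03165 d
  layer 3 (coarse sand): t_3 = 4.75 × 0.30 / 39.82 = 0.03578 d
Total t = Σ t_i = 0.08476 days.

0.0848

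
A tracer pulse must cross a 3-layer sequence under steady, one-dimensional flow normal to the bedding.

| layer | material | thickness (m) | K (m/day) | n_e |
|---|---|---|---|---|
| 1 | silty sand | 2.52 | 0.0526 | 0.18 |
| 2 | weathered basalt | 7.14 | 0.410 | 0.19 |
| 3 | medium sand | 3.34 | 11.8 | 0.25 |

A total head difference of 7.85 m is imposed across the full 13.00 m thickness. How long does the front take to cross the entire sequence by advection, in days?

22.1

With flow normal to the layers, continuity requires the same specific discharge q through every layer.
Σ(b_i/K_i) = 2.52/0.0526 + 7.14/0.410 + 3.34/11.8 = 65.61 d.
q = Δh / Σ(b_i/K_i) = 7.85 / 65.61 = 0.1197 m/day.
In each layer the seepage velocity is v_i = q/n_i, so the layer transit time is t_i = b_i·n_i / q:
  layer 1 (silty sand): t_1 = 2.52 × 0.18 / 0.1197 = 3.791 d
  layer 2 (weathered basalt): t_2 = 7.14 × 0.19 / 0.1197 = 11.34 d
  layer 3 (medium sand): t_3 = 3.34 × 0.25 / 0.1197 = 6.979 d
Total t = Σ t_i = 22.11 days.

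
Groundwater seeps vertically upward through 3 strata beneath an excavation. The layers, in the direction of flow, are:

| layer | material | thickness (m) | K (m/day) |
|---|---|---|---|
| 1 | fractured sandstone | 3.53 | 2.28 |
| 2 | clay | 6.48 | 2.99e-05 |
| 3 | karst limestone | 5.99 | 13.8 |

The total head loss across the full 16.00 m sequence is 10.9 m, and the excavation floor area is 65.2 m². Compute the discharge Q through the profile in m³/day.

Flow is perpendicular to layering, so the layers act in series and the equivalent K is the thickness-weighted harmonic mean.
Total thickness L = 3.53 + 6.48 + 5.99 = 16.00 m.
Σ(b_i/K_i) = 3.53/2.28 + 6.48/2.99e-05 + 5.99/13.8 = 2.167e+05 d.
K_eq = L / Σ(b_i/K_i) = 16.00 / 2.167e+05 = 7.383e-05 m/day.
Q = K_eq · A · (Δh/L) = 7.383e-05 × 65.2 × (10.9/16.00) = 0.003279 m³/day.

0.00328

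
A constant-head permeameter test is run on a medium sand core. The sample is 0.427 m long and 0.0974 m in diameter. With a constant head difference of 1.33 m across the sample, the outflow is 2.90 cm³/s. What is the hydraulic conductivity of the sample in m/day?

10.8

Cross-sectional area A = π·(d/2)² = π × (0.0974/2)² = 0.007451 m².
Convert discharge: 2.90 cm³/s = 2.900e-06 m³/s.
Darcy's law rearranged: K = Q·L / (A·Δh) = 2.900e-06 × 0.427 / (0.007451 × 1.33) = 0.0001250 m/s = 10.80 m/day.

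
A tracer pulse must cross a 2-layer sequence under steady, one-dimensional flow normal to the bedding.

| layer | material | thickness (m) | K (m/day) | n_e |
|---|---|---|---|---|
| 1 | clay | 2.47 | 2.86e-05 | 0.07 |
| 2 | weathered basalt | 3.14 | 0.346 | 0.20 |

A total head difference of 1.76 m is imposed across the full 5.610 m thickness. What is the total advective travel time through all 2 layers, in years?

108

With flow normal to the layers, continuity requires the same specific discharge q through every layer.
Σ(b_i/K_i) = 2.47/2.86e-05 + 3.14/0.346 = 86373 d.
q = Δh / Σ(b_i/K_i) = 1.76 / 86373 = 2.038e-05 m/day.
In each layer the seepage velocity is v_i = q/n_i, so the layer transit time is t_i = b_i·n_i / q:
  layer 1 (clay): t_1 = 2.47 × 0.07 / 2.038e-05 = 8485 d
  layer 2 (weathered basalt): t_2 = 3.14 × 0.20 / 2.038e-05 = 30819 d
Total t = Σ t_i = 39304 days = 107.6 years.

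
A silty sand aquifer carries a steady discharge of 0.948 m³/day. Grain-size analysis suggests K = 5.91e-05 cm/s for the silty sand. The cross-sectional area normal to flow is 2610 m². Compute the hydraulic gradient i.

0.00711

Convert K: 5.91e-05 cm/s × 864 = 0.05106 m/day.
From Q = K·A·i, i = Q / (K·A) = 0.948 / (0.05106 × 2610) = 0.007113.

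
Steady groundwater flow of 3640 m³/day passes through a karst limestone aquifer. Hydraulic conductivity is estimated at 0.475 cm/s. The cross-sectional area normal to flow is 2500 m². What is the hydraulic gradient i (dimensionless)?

0.00355

Convert K: 0.475 cm/s × 864 = 410.4 m/day.
From Q = K·A·i, i = Q / (K·A) = 3640 / (410.4 × 2500) = 0.003548.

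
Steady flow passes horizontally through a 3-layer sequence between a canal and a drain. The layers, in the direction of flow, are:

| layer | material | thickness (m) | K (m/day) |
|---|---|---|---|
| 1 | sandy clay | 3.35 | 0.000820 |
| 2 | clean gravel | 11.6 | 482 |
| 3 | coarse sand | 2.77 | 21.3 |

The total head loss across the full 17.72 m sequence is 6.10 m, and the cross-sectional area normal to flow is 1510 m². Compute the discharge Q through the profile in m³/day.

2.25

Flow is perpendicular to layering, so the layers act in series and the equivalent K is the thickness-weighted harmonic mean.
Total thickness L = 3.35 + 11.6 + 2.77 = 17.72 m.
Σ(b_i/K_i) = 3.35/0.000820 + 11.6/482 + 2.77/21.3 = 4086 d.
K_eq = L / Σ(b_i/K_i) = 17.72 / 4086 = 0.004337 m/day.
Q = K_eq · A · (Δh/L) = 0.004337 × 1510 × (6.10/17.72) = 2.255 m³/day.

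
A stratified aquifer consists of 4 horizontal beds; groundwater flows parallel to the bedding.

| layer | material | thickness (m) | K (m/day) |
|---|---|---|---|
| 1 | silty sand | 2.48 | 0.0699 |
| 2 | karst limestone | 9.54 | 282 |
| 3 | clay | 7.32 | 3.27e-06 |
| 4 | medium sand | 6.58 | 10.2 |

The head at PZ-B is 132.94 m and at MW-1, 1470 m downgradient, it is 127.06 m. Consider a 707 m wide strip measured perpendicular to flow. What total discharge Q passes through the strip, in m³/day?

7800

Flow is parallel to layering, so each bed carries its own Darcy discharge and the transmissivities add.
Σ(K_i·b_i) = 0.0699×2.48 + 282×9.54 + 3.27e-06×7.32 + 10.2×6.58 = 2758 m²/day.
Hydraulic gradient i = (132.94 − 127.06) / 1470 = 5.88 / 1470 = 0.004000.
Q = Σ(K_i·b_i) · W · i = 2758 × 707 × 0.004000 = 7798 m³/day.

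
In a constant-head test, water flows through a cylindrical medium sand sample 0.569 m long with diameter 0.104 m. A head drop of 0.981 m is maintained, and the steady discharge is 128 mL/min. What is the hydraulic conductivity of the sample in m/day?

Cross-sectional area A = π·(d/2)² = π × (0.104/2)² = 0.008495 m².
Convert discharge: 128 mL/min = 2.133e-06 m³/s.
Darcy's law rearranged: K = Q·L / (A·Δh) = 2.133e-06 × 0.569 / (0.008495 × 0.981) = 0.0001457 m/s = 12.59 m/day.

12.6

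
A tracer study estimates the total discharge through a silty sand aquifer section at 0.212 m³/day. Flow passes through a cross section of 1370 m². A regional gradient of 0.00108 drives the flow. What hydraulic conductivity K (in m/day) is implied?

0.143

Hydraulic gradient i = 0.00108.
From Q = K·A·i, K = Q / (A·i) = 0.212 / (1370 × 0.001080) = 0.1433 m/day.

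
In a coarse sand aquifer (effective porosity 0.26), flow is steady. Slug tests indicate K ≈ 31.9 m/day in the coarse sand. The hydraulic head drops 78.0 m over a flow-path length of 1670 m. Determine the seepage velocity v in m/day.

5.73

Hydraulic gradient i = Δh / L = 78.0 / 1670 = 0.04671.
Darcy flux q = K · i = 31.90 × 0.04671 = 1.490 m/day.
Seepage velocity v = q / n_e = 1.490 / 0.26 = 5.731 m/day.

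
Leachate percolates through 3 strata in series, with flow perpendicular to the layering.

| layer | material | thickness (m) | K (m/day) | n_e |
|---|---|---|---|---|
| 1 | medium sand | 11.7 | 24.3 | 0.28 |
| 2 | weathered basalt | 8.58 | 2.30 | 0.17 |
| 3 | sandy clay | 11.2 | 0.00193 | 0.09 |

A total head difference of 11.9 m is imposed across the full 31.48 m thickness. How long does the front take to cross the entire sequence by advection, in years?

7.67

With flow normal to the layers, continuity requires the same specific discharge q through every layer.
Σ(b_i/K_i) = 11.7/24.3 + 8.58/2.30 + 11.2/0.00193 = 5807 d.
q = Δh / Σ(b_i/K_i) = 11.9 / 5807 = 0.002049 m/day.
In each layer the seepage velocity is v_i = q/n_i, so the layer transit time is t_i = b_i·n_i / q:
  layer 1 (medium sand): t_1 = 11.7 × 0.28 / 0.002049 = 1599 d
  layer 2 (weathered basalt): t_2 = 8.58 × 0.17 / 0.002049 = 711.8 d
  layer 3 (sandy clay): t_3 = 11.2 × 0.09 / 0.002049 = 491.9 d
Total t = Σ t_i = 2802 days = 7.673 years.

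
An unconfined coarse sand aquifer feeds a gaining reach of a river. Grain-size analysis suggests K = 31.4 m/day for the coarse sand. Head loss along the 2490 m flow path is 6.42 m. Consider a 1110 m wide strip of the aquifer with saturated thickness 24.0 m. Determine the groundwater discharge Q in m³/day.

2160

Cross-sectional area A = 1110 × 24.0 = 26640 m².
Hydraulic gradient i = Δh / L = 6.42 / 2490 = 0.002578.
Darcy's law: Q = K · A · i = 31.40 × 26640 × 0.002578 = 2157 m³/day.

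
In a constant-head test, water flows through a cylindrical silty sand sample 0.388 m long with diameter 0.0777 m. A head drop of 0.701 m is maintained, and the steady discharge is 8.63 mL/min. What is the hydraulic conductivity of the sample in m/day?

1.45

Cross-sectional area A = π·(d/2)² = π × (0.0777/2)² = 0.004742 m².
Convert discharge: 8.63 mL/min = 1.438e-07 m³/s.
Darcy's law rearranged: K = Q·L / (A·Δh) = 1.438e-07 × 0.388 / (0.004742 × 0.701) = 1.679e-05 m/s = 1.451 m/day.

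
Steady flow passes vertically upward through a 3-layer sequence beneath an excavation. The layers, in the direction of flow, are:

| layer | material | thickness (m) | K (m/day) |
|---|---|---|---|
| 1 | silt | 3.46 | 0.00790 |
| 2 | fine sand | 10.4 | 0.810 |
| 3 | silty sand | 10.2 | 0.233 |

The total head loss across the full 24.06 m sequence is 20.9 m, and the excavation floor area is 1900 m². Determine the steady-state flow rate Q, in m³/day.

80.3

Flow is perpendicular to layering, so the layers act in series and the equivalent K is the thickness-weighted harmonic mean.
Total thickness L = 3.46 + 10.4 + 10.2 = 24.06 m.
Σ(b_i/K_i) = 3.46/0.00790 + 10.4/0.810 + 10.2/0.233 = 494.6 d.
K_eq = L / Σ(b_i/K_i) = 24.06 / 494.6 = 0.04865 m/day.
Q = K_eq · A · (Δh/L) = 0.04865 × 1900 × (20.9/24.06) = 80.29 m³/day.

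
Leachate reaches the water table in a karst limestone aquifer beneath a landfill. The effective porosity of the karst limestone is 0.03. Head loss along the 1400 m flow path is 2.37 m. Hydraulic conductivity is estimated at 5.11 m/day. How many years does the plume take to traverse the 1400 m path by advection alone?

13.3

Hydraulic gradient i = Δh / L = 2.37 / 1400 = 0.001693.
Darcy flux q = K · i = 5.110 × 0.001693 = 0.008651 m/day.
Seepage velocity v = q / n_e = 0.008651 / 0.03 = 0.2883 m/day.
Travel time t = L / v = 1400 / 0.2883 = 4855 days = 13.29 years.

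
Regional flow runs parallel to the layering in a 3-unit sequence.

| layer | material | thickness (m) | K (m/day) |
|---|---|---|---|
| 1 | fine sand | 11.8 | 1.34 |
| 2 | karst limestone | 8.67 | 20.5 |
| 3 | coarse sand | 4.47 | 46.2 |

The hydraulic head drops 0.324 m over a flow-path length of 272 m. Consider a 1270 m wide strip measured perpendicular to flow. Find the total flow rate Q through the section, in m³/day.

605

Flow is parallel to layering, so each bed carries its own Darcy discharge and the transmissivities add.
Σ(K_i·b_i) = 1.34×11.8 + 20.5×8.67 + 46.2×4.47 = 400.1 m²/day.
Hydraulic gradient i = Δh / L = 0.324 / 272 = 0.001191.
Q = Σ(K_i·b_i) · W · i = 400.1 × 1270 × 0.001191 = 605.2 m³/day.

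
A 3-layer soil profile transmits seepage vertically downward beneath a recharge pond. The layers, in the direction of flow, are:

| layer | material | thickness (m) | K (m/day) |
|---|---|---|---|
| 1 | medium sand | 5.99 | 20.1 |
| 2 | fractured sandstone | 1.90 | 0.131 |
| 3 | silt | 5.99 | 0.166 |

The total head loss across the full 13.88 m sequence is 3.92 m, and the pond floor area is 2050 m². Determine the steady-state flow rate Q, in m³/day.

Flow is perpendicular to layering, so the layers act in series and the equivalent K is the thickness-weighted harmonic mean.
Total thickness L = 5.99 + 1.90 + 5.99 = 13.88 m.
Σ(b_i/K_i) = 5.99/20.1 + 1.90/0.131 + 5.99/0.166 = 50.89 d.
K_eq = L / Σ(b_i/K_i) = 13.88 / 50.89 = 0.2728 m/day.
Q = K_eq · A · (Δh/L) = 0.2728 × 2050 × (3.92/13.88) = 157.9 m³/day.

158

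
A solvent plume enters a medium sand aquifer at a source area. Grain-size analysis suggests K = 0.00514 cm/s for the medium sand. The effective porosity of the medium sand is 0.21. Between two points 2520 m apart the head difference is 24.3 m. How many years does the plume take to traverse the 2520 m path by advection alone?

33.8

Convert K: 0.00514 cm/s × 864 = 4.441 m/day.
Hydraulic gradient i = Δh / L = 24.3 / 2520 = 0.009643.
Darcy flux q = K · i = 4.441 × 0.009643 = 0.04282 m/day.
Seepage velocity v = q / n_e = 0.04282 / 0.21 = 0.2039 m/day.
Travel time t = L / v = 2520 / 0.2039 = 12358 days = 33.83 years.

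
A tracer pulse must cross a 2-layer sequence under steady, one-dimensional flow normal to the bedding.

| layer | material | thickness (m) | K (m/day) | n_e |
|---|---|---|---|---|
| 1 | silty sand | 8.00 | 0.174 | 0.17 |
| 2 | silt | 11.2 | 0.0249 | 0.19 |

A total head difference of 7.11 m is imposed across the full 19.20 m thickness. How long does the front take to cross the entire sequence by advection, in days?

243

With flow normal to the layers, continuity requires the same specific discharge q through every layer.
Σ(b_i/K_i) = 8.00/0.174 + 11.2/0.0249 = 495.8 d.
q = Δh / Σ(b_i/K_i) = 7.11 / 495.8 = 0.01434 m/day.
In each layer the seepage velocity is v_i = q/n_i, so the layer transit time is t_i = b_i·n_i / q:
  layer 1 (silty sand): t_1 = 8.00 × 0.17 / 0.01434 = 94.83 d
  layer 2 (silt): t_2 = 11.2 × 0.19 / 0.01434 = 148.4 d
Total t = Σ t_i = 243.2 days.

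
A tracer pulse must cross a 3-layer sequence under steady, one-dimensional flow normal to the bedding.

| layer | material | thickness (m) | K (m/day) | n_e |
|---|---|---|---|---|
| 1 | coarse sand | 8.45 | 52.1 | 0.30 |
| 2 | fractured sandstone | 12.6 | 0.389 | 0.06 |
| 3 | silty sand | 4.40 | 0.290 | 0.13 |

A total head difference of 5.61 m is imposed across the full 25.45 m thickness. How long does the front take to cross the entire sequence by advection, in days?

With flow normal to the layers, continuity requires the same specific discharge q through every layer.
Σ(b_i/K_i) = 8.45/52.1 + 12.6/0.389 + 4.40/0.290 = 47.73 d.
q = Δh / Σ(b_i/K_i) = 5.61 / 47.73 = 0.1175 m/day.
In each layer the seepage velocity is v_i = q/n_i, so the layer transit time is t_i = b_i·n_i / q:
  layer 1 (coarse sand): t_1 = 8.45 × 0.30 / 0.1175 = 21.57 d
  layer 2 (fractured sandstone): t_2 = 12.6 × 0.06 / 0.1175 = 6.431 d
  layer 3 (silty sand): t_3 = 4.40 × 0.13 / 0.1175 = 4.866 d
Total t = Σ t_i = 32.86 days.

32.9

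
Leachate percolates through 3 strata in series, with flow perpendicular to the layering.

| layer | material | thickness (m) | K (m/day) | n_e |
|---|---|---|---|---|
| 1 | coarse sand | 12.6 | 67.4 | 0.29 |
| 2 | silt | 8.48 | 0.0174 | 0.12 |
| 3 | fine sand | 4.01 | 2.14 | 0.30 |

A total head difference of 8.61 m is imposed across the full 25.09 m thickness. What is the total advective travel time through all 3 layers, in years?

0.914

With flow normal to the layers, continuity requires the same specific discharge q through every layer.
Σ(b_i/K_i) = 12.6/67.4 + 8.48/0.0174 + 4.01/2.14 = 489.4 d.
q = Δh / Σ(b_i/K_i) = 8.61 / 489.4 = 0.01759 m/day.
In each layer the seepage velocity is v_i = q/n_i, so the layer transit time is t_i = b_i·n_i / q:
  layer 1 (coarse sand): t_1 = 12.6 × 0.29 / 0.01759 = 207.7 d
  layer 2 (silt): t_2 = 8.48 × 0.12 / 0.01759 = 57.84 d
  layer 3 (fine sand): t_3 = 4.01 × 0.30 / 0.01759 = 68.38 d
Total t = Σ t_i = 333.9 days = 0.9142 years.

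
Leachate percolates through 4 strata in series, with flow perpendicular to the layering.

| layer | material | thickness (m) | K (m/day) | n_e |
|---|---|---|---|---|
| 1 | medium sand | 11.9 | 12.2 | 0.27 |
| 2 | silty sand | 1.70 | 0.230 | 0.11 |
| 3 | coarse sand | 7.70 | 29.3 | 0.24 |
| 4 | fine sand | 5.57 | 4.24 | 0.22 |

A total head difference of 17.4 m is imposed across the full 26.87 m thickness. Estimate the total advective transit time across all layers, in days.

With flow normal to the layers, continuity requires the same specific discharge q through every layer.
Σ(b_i/K_i) = 11.9/12.2 + 1.70/0.230 + 7.70/29.3 + 5.57/4.24 = 9.943 d.
q = Δh / Σ(b_i/K_i) = 17.4 / 9.943 = 1.750 m/day.
In each layer the seepage velocity is v_i = q/n_i, so the layer transit time is t_i = b_i·n_i / q:
  layer 1 (medium sand): t_1 = 11.9 × 0.27 / 1.750 = 1.836 d
  layer 2 (silty sand): t_2 = 1.70 × 0.11 / 1.750 = 0.1069 d
  layer 3 (coarse sand): t_3 = 7.70 × 0.24 / 1.750 = 1.056 d
  layer 4 (fine sand): t_4 = 5.57 × 0.22 / 1.750 = 0.7003 d
Total t = Σ t_i = 3.699 days.

3.70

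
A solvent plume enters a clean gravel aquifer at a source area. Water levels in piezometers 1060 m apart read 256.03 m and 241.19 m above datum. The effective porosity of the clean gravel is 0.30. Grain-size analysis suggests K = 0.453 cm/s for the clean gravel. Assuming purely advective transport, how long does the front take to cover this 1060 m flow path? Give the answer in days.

58.0

Convert K: 0.453 cm/s × 864 = 391.4 m/day.
Hydraulic gradient i = (256.03 − 241.19) / 1060 = 14.84 / 1060 = 0.01400.
Darcy flux q = K · i = 391.4 × 0.01400 = 5.479 m/day.
Seepage velocity v = q / n_e = 5.479 / 0.30 = 18.26 m/day.
Travel time t = L / v = 1060 / 18.26 = 58.03 days.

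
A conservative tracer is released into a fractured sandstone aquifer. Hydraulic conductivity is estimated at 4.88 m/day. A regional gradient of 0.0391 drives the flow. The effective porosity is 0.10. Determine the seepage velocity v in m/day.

1.91

Hydraulic gradient i = 0.0391.
Darcy flux q = K · i = 4.880 × 0.03910 = 0.1908 m/day.
Seepage velocity v = q / n_e = 0.1908 / 0.10 = 1.908 m/day.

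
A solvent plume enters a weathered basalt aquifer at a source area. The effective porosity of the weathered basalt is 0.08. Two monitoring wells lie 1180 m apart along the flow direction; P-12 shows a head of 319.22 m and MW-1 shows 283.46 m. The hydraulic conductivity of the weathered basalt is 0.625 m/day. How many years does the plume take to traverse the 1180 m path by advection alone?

Hydraulic gradient i = (319.22 − 283.46) / 1180 = 35.76 / 1180 = 0.03031.
Darcy flux q = K · i = 0.6250 × 0.03031 = 0.01894 m/day.
Seepage velocity v = q / n_e = 0.01894 / 0.08 = 0.2368 m/day.
Travel time t = L / v = 1180 / 0.2368 = 4984 days = 13.65 years.

13.6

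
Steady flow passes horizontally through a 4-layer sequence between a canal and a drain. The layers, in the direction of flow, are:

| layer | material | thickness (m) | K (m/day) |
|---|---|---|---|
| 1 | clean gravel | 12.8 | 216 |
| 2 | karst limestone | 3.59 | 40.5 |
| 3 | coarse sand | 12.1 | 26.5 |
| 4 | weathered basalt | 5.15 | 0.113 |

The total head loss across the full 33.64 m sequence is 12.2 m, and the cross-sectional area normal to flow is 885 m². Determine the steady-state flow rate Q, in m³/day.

Flow is perpendicular to layering, so the layers act in series and the equivalent K is the thickness-weighted harmonic mean.
Total thickness L = 12.8 + 3.59 + 12.1 + 5.15 = 33.64 m.
Σ(b_i/K_i) = 12.8/216 + 3.59/40.5 + 12.1/26.5 + 5.15/0.113 = 46.18 d.
K_eq = L / Σ(b_i/K_i) = 33.64 / 46.18 = 0.7285 m/day.
Q = K_eq · A · (Δh/L) = 0.7285 × 885 × (12.2/33.64) = 233.8 m³/day.

234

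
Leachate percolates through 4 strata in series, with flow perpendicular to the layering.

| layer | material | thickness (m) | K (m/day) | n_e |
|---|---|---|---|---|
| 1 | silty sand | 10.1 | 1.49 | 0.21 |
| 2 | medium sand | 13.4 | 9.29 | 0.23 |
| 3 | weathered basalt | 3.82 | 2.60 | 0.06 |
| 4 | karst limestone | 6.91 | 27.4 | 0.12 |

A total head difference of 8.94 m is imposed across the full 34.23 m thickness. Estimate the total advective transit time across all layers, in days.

6.96

With flow normal to the layers, continuity requires the same specific discharge q through every layer.
Σ(b_i/K_i) = 10.1/1.49 + 13.4/9.29 + 3.82/2.60 + 6.91/27.4 = 9.942 d.
q = Δh / Σ(b_i/K_i) = 8.94 / 9.942 = 0.8992 m/day.
In each layer the seepage velocity is v_i = q/n_i, so the layer transit time is t_i = b_i·n_i / q:
  layer 1 (silty sand): t_1 = 10.1 × 0.21 / 0.8992 = 2.359 d
  layer 2 (medium sand): t_2 = 13.4 × 0.23 / 0.8992 = 3.428 d
  layer 3 (weathered basalt): t_3 = 3.82 × 0.06 / 0.8992 = 0.2549 d
  layer 4 (karst limestone): t_4 = 6.91 × 0.12 / 0.8992 = 0.9222 d
Total t = Σ t_i = 6.963 days.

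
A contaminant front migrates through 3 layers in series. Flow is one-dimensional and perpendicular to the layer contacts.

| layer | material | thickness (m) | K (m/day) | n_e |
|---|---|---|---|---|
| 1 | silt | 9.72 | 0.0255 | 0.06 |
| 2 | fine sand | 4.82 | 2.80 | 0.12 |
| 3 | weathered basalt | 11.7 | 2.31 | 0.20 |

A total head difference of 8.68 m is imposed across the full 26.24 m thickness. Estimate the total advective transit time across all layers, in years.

0.428

With flow normal to the layers, continuity requires the same specific discharge q through every layer.
Σ(b_i/K_i) = 9.72/0.0255 + 4.82/2.80 + 11.7/2.31 = 388.0 d.
q = Δh / Σ(b_i/K_i) = 8.68 / 388.0 = 0.02237 m/day.
In each layer the seepage velocity is v_i = q/n_i, so the layer transit time is t_i = b_i·n_i / q:
  layer 1 (silt): t_1 = 9.72 × 0.06 / 0.02237 = 26.07 d
  layer 2 (fine sand): t_2 = 4.82 × 0.12 / 0.02237 = 25.85 d
  layer 3 (weathered basalt): t_3 = 11.7 × 0.20 / 0.02237 = 104.6 d
Total t = Σ t_i = 156.5 days = 0.4285 years.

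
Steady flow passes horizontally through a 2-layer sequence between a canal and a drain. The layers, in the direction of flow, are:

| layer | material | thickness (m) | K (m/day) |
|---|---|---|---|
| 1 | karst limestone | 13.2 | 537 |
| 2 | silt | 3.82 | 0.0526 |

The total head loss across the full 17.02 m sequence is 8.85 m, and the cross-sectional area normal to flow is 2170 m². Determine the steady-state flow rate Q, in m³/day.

Flow is perpendicular to layering, so the layers act in series and the equivalent K is the thickness-weighted harmonic mean.
Total thickness L = 13.2 + 3.82 = 17.02 m.
Σ(b_i/K_i) = 13.2/537 + 3.82/0.0526 = 72.65 d.
K_eq = L / Σ(b_i/K_i) = 17.02 / 72.65 = 0.2343 m/day.
Q = K_eq · A · (Δh/L) = 0.2343 × 2170 × (8.85/17.02) = 264.3 m³/day.

264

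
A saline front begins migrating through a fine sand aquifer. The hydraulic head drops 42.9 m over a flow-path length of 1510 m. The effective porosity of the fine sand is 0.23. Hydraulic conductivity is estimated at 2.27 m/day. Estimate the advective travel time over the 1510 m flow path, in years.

Hydraulic gradient i = Δh / L = 42.9 / 1510 = 0.02841.
Darcy flux q = K · i = 2.270 × 0.02841 = 0.06449 m/day.
Seepage velocity v = q / n_e = 0.06449 / 0.23 = 0.2804 m/day.
Travel time t = L / v = 1510 / 0.2804 = 5385 days = 14.74 years.

14.7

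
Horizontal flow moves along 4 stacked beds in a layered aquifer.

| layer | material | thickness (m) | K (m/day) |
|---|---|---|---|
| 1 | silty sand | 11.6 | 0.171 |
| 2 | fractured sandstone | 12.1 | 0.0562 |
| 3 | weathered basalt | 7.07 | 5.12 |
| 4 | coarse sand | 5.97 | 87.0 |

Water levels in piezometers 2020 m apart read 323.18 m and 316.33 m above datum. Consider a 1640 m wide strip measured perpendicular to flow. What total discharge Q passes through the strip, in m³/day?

3100

Flow is parallel to layering, so each bed carries its own Darcy discharge and the transmissivities add.
Σ(K_i·b_i) = 0.171×11.6 + 0.0562×12.1 + 5.12×7.07 + 87.0×5.97 = 558.3 m²/day.
Hydraulic gradient i = (323.18 − 316.33) / 2020 = 6.85 / 2020 = 0.003391.
Q = Σ(K_i·b_i) · W · i = 558.3 × 1640 × 0.003391 = 3105 m³/day.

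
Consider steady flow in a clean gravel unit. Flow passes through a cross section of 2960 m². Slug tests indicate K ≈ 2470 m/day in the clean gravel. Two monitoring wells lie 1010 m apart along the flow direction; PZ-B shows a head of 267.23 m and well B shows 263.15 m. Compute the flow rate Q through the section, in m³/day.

Hydraulic gradient i = (267.23 − 263.15) / 1010 = 4.08 / 1010 = 0.004040.
Darcy's law: Q = K · A · i = 2470 × 2960 × 0.004040 = 29534 m³/day.

29500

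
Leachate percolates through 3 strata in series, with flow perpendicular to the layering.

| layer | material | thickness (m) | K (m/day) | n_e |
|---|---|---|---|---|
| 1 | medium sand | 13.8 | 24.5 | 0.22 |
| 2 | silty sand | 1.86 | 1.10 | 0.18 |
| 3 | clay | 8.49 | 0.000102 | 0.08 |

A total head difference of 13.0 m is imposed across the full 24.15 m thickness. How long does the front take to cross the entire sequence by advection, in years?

With flow normal to the layers, continuity requires the same specific discharge q through every layer.
Σ(b_i/K_i) = 13.8/24.5 + 1.86/1.10 + 8.49/0.000102 = 83238 d.
q = Δh / Σ(b_i/K_i) = 13.0 / 83238 = 0.0001562 m/day.
In each layer the seepage velocity is v_i = q/n_i, so the layer transit time is t_i = b_i·n_i / q:
  layer 1 (medium sand): t_1 = 13.8 × 0.22 / 0.0001562 = 19439 d
  layer 2 (silty sand): t_2 = 1.86 × 0.18 / 0.0001562 = 2144 d
  layer 3 (clay): t_3 = 8.49 × 0.08 / 0.0001562 = 4349 d
Total t = Σ t_i = 25932 days = 71.00 years.

71.0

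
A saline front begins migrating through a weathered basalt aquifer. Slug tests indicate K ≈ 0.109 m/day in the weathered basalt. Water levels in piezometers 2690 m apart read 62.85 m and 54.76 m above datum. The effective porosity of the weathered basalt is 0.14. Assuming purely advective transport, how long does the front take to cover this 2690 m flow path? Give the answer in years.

Hydraulic gradient i = (62.85 − 54.76) / 2690 = 8.09 / 2690 = 0.003007.
Darcy flux q = K · i = 0.1090 × 0.003007 = 0.0003278 m/day.
Seepage velocity v = q / n_e = 0.0003278 / 0.14 = 0.002342 m/day.
Travel time t = L / v = 2690 / 0.002342 = 1.149e+06 days = 3145 years.

3150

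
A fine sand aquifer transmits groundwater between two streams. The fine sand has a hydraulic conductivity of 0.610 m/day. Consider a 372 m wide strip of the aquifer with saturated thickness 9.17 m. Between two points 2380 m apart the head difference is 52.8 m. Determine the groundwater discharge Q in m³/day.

46.2

Cross-sectional area A = 372 × 9.17 = 3411 m².
Hydraulic gradient i = Δh / L = 52.8 / 2380 = 0.02218.
Darcy's law: Q = K · A · i = 0.6100 × 3411 × 0.02218 = 46.16 m³/day.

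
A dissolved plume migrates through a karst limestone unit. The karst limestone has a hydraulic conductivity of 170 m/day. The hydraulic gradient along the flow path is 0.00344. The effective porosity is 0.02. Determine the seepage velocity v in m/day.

Hydraulic gradient i = 0.00344.
Darcy flux q = K · i = 170.0 × 0.003440 = 0.5848 m/day.
Seepage velocity v = q / n_e = 0.5848 / 0.02 = 29.24 m/day.

29.2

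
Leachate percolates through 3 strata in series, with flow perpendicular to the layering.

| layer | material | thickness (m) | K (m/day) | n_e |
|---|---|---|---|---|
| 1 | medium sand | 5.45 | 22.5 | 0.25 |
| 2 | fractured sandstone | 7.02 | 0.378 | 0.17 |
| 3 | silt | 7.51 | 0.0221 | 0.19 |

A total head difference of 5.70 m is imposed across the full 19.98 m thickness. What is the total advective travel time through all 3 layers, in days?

With flow normal to the layers, continuity requires the same specific discharge q through every layer.
Σ(b_i/K_i) = 5.45/22.5 + 7.02/0.378 + 7.51/0.0221 = 358.6 d.
q = Δh / Σ(b_i/K_i) = 5.70 / 358.6 = 0.01589 m/day.
In each layer the seepage velocity is v_i = q/n_i, so the layer transit time is t_i = b_i·n_i / q:
  layer 1 (medium sand): t_1 = 5.45 × 0.25 / 0.01589 = 85.73 d
  layer 2 (fractured sandstone): t_2 = 7.02 × 0.17 / 0.01589 = 75.09 d
  layer 3 (silt): t_3 = 7.51 × 0.19 / 0.01589 = 89.78 d
Total t = Σ t_i = 250.6 days.

251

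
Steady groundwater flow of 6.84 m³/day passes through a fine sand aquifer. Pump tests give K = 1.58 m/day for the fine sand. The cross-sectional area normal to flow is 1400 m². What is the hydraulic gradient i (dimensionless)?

0.00309

From Q = K·A·i, i = Q / (K·A) = 6.84 / (1.580 × 1400) = 0.003092.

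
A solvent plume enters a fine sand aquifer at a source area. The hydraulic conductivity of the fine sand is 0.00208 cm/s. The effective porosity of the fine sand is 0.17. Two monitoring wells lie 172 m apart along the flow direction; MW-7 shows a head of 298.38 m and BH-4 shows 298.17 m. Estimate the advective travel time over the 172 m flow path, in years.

36.5

Convert K: 0.00208 cm/s × 864 = 1.797 m/day.
Hydraulic gradient i = (298.38 − 298.17) / 172 = 0.21 / 172 = 0.001221.
Darcy flux q = K · i = 1.797 × 0.001221 = 0.002194 m/day.
Seepage velocity v = q / n_e = 0.002194 / 0.17 = 0.01291 m/day.
Travel time t = L / v = 172 / 0.01291 = 13326 days = 36.49 years.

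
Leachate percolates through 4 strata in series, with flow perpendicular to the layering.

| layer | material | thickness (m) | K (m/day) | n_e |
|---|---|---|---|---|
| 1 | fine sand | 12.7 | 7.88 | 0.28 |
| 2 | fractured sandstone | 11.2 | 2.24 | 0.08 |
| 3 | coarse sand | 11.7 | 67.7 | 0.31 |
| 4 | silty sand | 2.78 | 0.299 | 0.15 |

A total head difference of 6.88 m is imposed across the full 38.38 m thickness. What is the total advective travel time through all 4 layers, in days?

With flow normal to the layers, continuity requires the same specific discharge q through every layer.
Σ(b_i/K_i) = 12.7/7.88 + 11.2/2.24 + 11.7/67.7 + 2.78/0.299 = 16.08 d.
q = Δh / Σ(b_i/K_i) = 6.88 / 16.08 = 0.4278 m/day.
In each layer the seepage velocity is v_i = q/n_i, so the layer transit time is t_i = b_i·n_i / q:
  layer 1 (fine sand): t_1 = 12.7 × 0.28 / 0.4278 = 8.312 d
  layer 2 (fractured sandstone): t_2 = 11.2 × 0.08 / 0.4278 = 2.094 d
  layer 3 (coarse sand): t_3 = 11.7 × 0.31 / 0.4278 = 8.478 d
  layer 4 (silty sand): t_4 = 2.78 × 0.15 / 0.4278 = 0.9747 d
Total t = Σ t_i = 19.86 days.

19.9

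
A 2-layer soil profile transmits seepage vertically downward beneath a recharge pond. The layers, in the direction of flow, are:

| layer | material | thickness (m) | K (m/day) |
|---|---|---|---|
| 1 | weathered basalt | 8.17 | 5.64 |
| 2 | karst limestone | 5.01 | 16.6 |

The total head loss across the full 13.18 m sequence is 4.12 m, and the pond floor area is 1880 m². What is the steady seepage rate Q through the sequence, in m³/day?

Flow is perpendicular to layering, so the layers act in series and the equivalent K is the thickness-weighted harmonic mean.
Total thickness L = 8.17 + 5.01 = 13.18 m.
Σ(b_i/K_i) = 8.17/5.64 + 5.01/16.6 = 1.750 d.
K_eq = L / Σ(b_i/K_i) = 13.18 / 1.750 = 7.530 m/day.
Q = K_eq · A · (Δh/L) = 7.530 × 1880 × (4.12/13.18) = 4425 m³/day.

4430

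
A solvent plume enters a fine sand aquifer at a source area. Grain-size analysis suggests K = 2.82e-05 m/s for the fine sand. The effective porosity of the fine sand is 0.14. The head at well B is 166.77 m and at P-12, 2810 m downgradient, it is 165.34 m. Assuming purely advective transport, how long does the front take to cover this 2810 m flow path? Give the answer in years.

869

Convert K: 2.82e-05 m/s × 86400 = 2.436 m/day.
Hydraulic gradient i = (166.77 − 165.34) / 2810 = 1.43 / 2810 = 0.0005089.
Darcy flux q = K · i = 2.436 × 0.0005089 = 0.001240 m/day.
Seepage velocity v = q / n_e = 0.001240 / 0.14 = 0.008857 m/day.
Travel time t = L / v = 2810 / 0.008857 = 3.173e+05 days = 868.7 years.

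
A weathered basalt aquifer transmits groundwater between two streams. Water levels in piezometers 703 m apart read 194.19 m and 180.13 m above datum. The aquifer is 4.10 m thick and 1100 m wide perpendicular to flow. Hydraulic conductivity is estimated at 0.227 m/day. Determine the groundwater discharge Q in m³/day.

20.5

Cross-sectional area A = 1100 × 4.10 = 4510 m².
Hydraulic gradient i = (194.19 − 180.13) / 703 = 14.06 / 703 = 0.02000.
Darcy's law: Q = K · A · i = 0.2270 × 4510 × 0.02000 = 20.48 m³/day.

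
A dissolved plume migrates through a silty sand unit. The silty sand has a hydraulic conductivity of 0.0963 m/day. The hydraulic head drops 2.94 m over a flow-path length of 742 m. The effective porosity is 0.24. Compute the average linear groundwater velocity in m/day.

0.00159

Hydraulic gradient i = Δh / L = 2.94 / 742 = 0.003962.
Darcy flux q = K · i = 0.09630 × 0.003962 = 0.0003816 m/day.
Seepage velocity v = q / n_e = 0.0003816 / 0.24 = 0.001590 m/day.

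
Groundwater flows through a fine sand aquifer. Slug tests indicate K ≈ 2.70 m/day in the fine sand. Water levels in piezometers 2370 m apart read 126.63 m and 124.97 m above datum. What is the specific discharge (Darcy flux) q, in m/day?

0.00189

Hydraulic gradient i = (126.63 − 124.97) / 2370 = 1.66 / 2370 = 0.0007004.
Specific discharge q = K · i = 2.700 × 0.0007004 = 0.001891 m/day.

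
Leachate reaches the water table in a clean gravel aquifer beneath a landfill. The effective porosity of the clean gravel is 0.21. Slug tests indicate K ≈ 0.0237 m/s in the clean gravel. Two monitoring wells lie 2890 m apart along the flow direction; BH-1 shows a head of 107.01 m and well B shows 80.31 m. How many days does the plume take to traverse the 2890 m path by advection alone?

Convert K: 0.0237 m/s × 86400 = 2048 m/day.
Hydraulic gradient i = (107.01 − 80.31) / 2890 = 26.7 / 2890 = 0.009239.
Darcy flux q = K · i = 2048 × 0.009239 = 18.92 m/day.
Seepage velocity v = q / n_e = 18.92 / 0.21 = 90.09 m/day.
Travel time t = L / v = 2890 / 90.09 = 32.08 days.

32.1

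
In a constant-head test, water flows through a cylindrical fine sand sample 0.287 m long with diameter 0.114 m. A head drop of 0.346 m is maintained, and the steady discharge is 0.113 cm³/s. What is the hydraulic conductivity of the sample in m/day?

Cross-sectional area A = π·(d/2)² = π × (0.114/2)² = 0.01021 m².
Convert discharge: 0.113 cm³/s = 1.130e-07 m³/s.
Darcy's law rearranged: K = Q·L / (A·Δh) = 1.130e-07 × 0.287 / (0.01021 × 0.346) = 9.183e-06 m/s = 0.7934 m/day.

0.793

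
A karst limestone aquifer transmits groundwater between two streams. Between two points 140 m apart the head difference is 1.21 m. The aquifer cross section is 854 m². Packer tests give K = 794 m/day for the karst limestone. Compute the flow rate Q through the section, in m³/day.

5860

Hydraulic gradient i = Δh / L = 1.21 / 140 = 0.008643.
Darcy's law: Q = K · A · i = 794.0 × 854.0 × 0.008643 = 5861 m³/day.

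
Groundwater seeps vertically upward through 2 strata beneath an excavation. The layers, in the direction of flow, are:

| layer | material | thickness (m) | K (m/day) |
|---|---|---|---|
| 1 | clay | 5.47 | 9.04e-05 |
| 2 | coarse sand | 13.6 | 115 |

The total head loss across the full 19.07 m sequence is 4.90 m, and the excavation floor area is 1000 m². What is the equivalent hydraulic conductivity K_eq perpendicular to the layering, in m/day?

Flow is perpendicular to layering, so the layers act in series and the equivalent K is the thickness-weighted harmonic mean.
Total thickness L = 5.47 + 13.6 = 19.07 m.
Σ(b_i/K_i) = 5.47/9.04e-05 + 13.6/115 = 60509 d.
K_eq = L / Σ(b_i/K_i) = 19.07 / 60509 = 0.0003152 m/day.

0.000315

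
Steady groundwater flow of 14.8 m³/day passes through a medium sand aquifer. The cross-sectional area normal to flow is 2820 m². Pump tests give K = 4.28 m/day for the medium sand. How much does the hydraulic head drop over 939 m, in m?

1.15

From Q = K·A·i, i = Q / (K·A) = 14.8 / (4.280 × 2820) = 0.001226.
Head loss Δh = i · L = 0.001226 × 939 = 1.151 m.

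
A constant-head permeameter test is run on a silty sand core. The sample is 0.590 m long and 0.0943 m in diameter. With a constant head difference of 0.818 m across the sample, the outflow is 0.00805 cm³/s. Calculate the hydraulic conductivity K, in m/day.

Cross-sectional area A = π·(d/2)² = π × (0.0943/2)² = 0.006984 m².
Convert discharge: 0.00805 cm³/s = 8.050e-09 m³/s.
Darcy's law rearranged: K = Q·L / (A·Δh) = 8.050e-09 × 0.590 / (0.006984 × 0.818) = 8.313e-07 m/s = 0.07183 m/day.

0.0718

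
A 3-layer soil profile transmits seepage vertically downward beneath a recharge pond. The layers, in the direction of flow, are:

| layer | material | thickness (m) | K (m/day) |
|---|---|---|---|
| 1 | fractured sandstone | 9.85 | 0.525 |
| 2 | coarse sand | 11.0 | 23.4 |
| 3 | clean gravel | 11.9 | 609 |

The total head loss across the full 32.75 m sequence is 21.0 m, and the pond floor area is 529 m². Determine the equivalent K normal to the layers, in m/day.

1.70

Flow is perpendicular to layering, so the layers act in series and the equivalent K is the thickness-weighted harmonic mean.
Total thickness L = 9.85 + 11.0 + 11.9 = 32.75 m.
Σ(b_i/K_i) = 9.85/0.525 + 11.0/23.4 + 11.9/609 = 19.25 d.
K_eq = L / Σ(b_i/K_i) = 32.75 / 19.25 = 1.701 m/day.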